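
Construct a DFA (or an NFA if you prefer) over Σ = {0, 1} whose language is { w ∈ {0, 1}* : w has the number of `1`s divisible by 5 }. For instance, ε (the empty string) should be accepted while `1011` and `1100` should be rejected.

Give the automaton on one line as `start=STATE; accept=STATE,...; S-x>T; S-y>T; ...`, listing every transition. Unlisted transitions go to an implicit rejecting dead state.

Keep the running count of `1`s modulo 5: each `1` advances along the cycle q0 → q1 → q2 → q3 → q4 → q0 while other symbols loop. Accept at q0.
        0   1  
>* q0   q0  q1 
   q1   q1  q2 
   q2   q2  q3 
   q3   q3  q4 
   q4   q4  q0 
(> = start, * = accepting)

start=q0; accept=q0; q0-0>q0; q0-1>q1; q1-0>q1; q1-1>q2; q2-0>q2; q2-1>q3; q3-0>q3; q3-1>q4; q4-0>q4; q4-1>q0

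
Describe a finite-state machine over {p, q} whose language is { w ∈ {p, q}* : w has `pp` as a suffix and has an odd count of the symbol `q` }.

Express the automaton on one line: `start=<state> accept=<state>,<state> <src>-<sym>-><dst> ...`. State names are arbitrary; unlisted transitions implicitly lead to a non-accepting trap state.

start=A accept=F A-p->B A-q->C B-p->D B-q->C C-p->E C-q->A D-p->D D-q->C E-p->F E-q->A F-p->F F-q->A

Handle the two conditions separately and then intersect. One (3 states) tracks how much of the suffix `pp` has currently been matched; the other (2 states) tracks the count of `q`s modulo 2. Each combined state is a pair, one component from each; accept when both components accept.
       p  q 
>  A   B  C 
   B   D  C 
   C   E  A 
   D   D  C 
   E   F  A 
 * F   F  A 
(> = start, * = accepting)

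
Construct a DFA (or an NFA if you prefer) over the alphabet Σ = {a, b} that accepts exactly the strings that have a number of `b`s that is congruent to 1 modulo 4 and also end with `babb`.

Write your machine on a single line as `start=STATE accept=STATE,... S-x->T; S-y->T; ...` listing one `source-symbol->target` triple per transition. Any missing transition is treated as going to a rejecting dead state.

Build one automaton per condition and run them in lockstep. One (4 states) tracks the count of `b`s modulo 4; the other (5 states) tracks how much of the suffix `babb` has currently been matched. Each combined state is a pair, one component from each; accept when both components accept. Minimizing collapses redundant product states.
8 states suffice.
        a   b  
>  s0   s0  s1 
   s1   s1  s2 
   s2   s2  s3 
   s3   s4  s0 
   s4   s5  s6 
   s5   s5  s0 
   s6   s0  s7 
 * s7   s1  s2 
(> = start, * = accepting)

start=s0; accept=s7; s0-a->s0; s0-b->s1; s1-a->s1; s1-b->s2; s2-a->s2; s2-b->s3; s3-a->s4; s3-b->s0; s4-a->s5; s4-b->s6; s5-a->s5; s5-b->s0; s6-a->s0; s6-b->s7; s7-a->s1; s7-b->s2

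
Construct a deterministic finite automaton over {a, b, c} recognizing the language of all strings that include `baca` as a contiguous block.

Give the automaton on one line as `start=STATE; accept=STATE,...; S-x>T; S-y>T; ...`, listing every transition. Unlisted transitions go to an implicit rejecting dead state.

States q0..q3 record the length of the longest prefix of `baca` that matches the current input suffix. Reaching q4 means `baca` has been seen, and we stay there forever. Accept from q4.
With 5 states:
        a   b   c  
>  q0   q0  q1  q0 
   q1   q2  q1  q0 
   q2   q0  q1  q3 
   q3   q4  q1  q0 
 * q4   q4  q4  q4 
(> = start, * = accepting)

start=q0; accept=q4; q0-a>q0; q0-b>q1; q0-c>q0; q1-a>q2; q1-b>q1; q1-c>q0; q2-a>q0; q2-b>q1; q2-c>q3; q3-a>q4; q3-b>q1; q3-c>q0; q4-a>q4; q4-b>q4; q4-c>q4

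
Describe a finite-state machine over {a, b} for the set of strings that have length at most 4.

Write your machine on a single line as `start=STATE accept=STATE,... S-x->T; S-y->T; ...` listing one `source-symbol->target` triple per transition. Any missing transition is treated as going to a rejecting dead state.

start=q0; accept=q0,q1,q2,q3,q4; q0-a->q1; q0-b->q1; q1-a->q2; q1-b->q2; q2-a->q3; q2-b->q3; q3-a->q4; q3-b->q4; q4-a->q5; q4-b->q5; q5-a->q5; q5-b->q5

Count input length up to 5: every symbol moves from q0 toward q5, which means 'more than 4' and absorbs. Accept from {q0, q1, q2, q3, q4}.
6 states suffice.
        a   b  
>* q0   q1  q1 
 * q1   q2  q2 
 * q2   q3  q3 
 * q3   q4  q4 
 * q4   q5  q5 
   q5   q5  q5 
(> = start, * = accepting)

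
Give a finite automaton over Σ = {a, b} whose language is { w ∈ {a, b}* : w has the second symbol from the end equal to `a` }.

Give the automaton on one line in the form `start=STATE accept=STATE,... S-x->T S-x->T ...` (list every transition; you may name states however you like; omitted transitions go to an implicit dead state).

Because acceptance depends on a position counted from the end, the machine has to buffer the most recent 2 symbols. Make each state the string of the last up-to-2 symbols read; on input `x` shift the window left and append `x`. Accept when the buffered window has length 2 and begins with `a`.
With 7 states:
        a   b  
>  S0   S1  S2 
   S1   S3  S4 
   S2   S5  S6 
 * S3   S3  S4 
 * S4   S5  S6 
   S5   S3  S4 
   S6   S5  S6 
(> = start, * = accepting)

start=S0 accept=S3,S4 S0-a->S1 S0-b->S2 S1-a->S3 S1-b->S4 S2-a->S5 S2-b->S6 S3-a->S3 S3-b->S4 S4-a->S5 S4-b->S6 S5-a->S3 S5-b->S4 S6-a->S5 S6-b->S6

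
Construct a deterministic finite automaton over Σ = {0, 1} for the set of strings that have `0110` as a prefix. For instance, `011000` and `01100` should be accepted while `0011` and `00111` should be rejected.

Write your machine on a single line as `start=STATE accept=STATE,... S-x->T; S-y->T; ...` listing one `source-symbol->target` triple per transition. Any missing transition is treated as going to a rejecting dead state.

Check the first 4 symbols one by one: S0 through S3 record how many have matched `0110` so far; any wrong symbol goes to the dead state S5. After all 4 match we enter the accepting sink S4.
        0   1  
>  S0   S1  S5 
   S1   S5  S2 
   S2   S5  S3 
   S3   S4  S5 
 * S4   S4  S4 
   S5   S5  S5 
(> = start, * = accepting)

start=S0; accept=S4; S0-0->S1; S0-1->S5; S1-0->S5; S1-1->S2; S2-0->S5; S2-1->S3; S3-0->S4; S3-1->S5; S4-0->S4; S4-1->S4; S5-0->S5; S5-1->S5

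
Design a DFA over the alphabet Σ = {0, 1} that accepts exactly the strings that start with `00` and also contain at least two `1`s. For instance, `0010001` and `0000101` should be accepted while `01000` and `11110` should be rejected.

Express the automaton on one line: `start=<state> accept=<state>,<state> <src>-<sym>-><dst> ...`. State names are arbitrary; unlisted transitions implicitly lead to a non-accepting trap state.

Build one automaton per condition and run them in lockstep. One (4 states) tracks whether the input so far still matches the prefix `00`; the other (4 states) tracks the count of `1`s, saturating at 3. Each combined state is a pair, one component from each; accept when both components accept.
        0   1  
>  s0   s1  s2 
   s1   s3  s2 
   s2   s2  s4 
   s3   s3  s5 
   s4   s4  s6 
   s5   s5  s7 
   s6   s6  s6 
 * s7   s7  s8 
 * s8   s8  s8 
(> = start, * = accepting)

start=s0 accept=s7,s8 s0-0->s1 s0-1->s2 s1-0->s3 s1-1->s2 s2-0->s2 s2-1->s4 s3-0->s3 s3-1->s5 s4-0->s4 s4-1->s6 s5-0->s5 s5-1->s7 s6-0->s6 s6-1->s6 s7-0->s7 s7-1->s8 s8-0->s8 s8-1->s8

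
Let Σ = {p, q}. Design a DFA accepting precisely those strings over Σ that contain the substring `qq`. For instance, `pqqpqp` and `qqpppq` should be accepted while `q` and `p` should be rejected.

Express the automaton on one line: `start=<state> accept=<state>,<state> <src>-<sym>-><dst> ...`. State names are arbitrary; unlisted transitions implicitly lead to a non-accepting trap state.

States A..B record the length of the longest prefix of `qq` that matches the current input suffix. Reaching C means `qq` has been seen, and we stay there forever. Accept from C.
3 states suffice.
       p  q 
>  A   A  B 
   B   A  C 
 * C   C  C 
(> = start, * = accepting)

start=A accept=C A-p->A A-q->B B-p->A B-q->C C-p->C C-q->C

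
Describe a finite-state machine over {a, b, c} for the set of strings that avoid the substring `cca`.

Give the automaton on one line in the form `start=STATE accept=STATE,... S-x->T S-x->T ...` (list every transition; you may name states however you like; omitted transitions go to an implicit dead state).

This is the complement of 'contains `cca`'. Use the same substring-matching states — S0 through S3 holding how much of `cca` has just been matched — but flip the accepting set: everything except the trap S3 accepts.
A 4-state machine:
        a   b   c  
>* S0   S0  S0  S1 
 * S1   S0  S0  S2 
 * S2   S3  S0  S2 
   S3   S3  S3  S3 
(> = start, * = accepting)

start=S0 accept=S0,S1,S2 S0-a->S0 S0-b->S0 S0-c->S1 S1-a->S0 S1-b->S0 S1-c->S2 S2-a->S3 S2-b->S0 S2-c->S2 S3-a->S3 S3-b->S3 S3-c->S3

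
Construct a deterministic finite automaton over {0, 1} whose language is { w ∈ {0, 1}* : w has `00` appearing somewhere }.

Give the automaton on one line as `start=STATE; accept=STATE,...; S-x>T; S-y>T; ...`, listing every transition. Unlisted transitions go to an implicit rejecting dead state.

start=s0; accept=s2; s0-0>s1; s0-1>s0; s1-0>s2; s1-1>s0; s2-0>s2; s2-1>s2

Track how much of `00` has been matched so far: state s0 is no progress, s2 is the absorbing accept state reached once `00` has occurred. Intermediate states record partial matches; on a mismatch, fall back to the longest reusable overlap.
        0   1  
>  s0   s1  s0 
   s1   s2  s0 
 * s2   s2  s2 
(> = start, * = accepting)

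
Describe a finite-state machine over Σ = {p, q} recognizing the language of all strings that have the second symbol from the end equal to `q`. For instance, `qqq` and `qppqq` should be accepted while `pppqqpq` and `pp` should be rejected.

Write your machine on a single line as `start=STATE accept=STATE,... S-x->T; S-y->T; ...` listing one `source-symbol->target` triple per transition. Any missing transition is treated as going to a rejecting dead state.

Because acceptance depends on a position counted from the end, the machine has to buffer the most recent 2 symbols. Make each state the string of the last up-to-2 symbols read; on input `x` shift the window left and append `x`. Accept when the buffered window has length 2 and begins with `q`.
        p   q  
>  s0   s1  s2 
   s1   s3  s4 
   s2   s5  s6 
   s3   s3  s4 
   s4   s5  s6 
 * s5   s3  s4 
 * s6   s5  s6 
(> = start, * = accepting)

start=s0; accept=s5,s6; s0-p->s1; s0-q->s2; s1-p->s3; s1-q->s4; s2-p->s5; s2-q->s6; s3-p->s3; s3-q->s4; s4-p->s5; s4-q->s6; s5-p->s3; s5-q->s4; s6-p->s5; s6-q->s6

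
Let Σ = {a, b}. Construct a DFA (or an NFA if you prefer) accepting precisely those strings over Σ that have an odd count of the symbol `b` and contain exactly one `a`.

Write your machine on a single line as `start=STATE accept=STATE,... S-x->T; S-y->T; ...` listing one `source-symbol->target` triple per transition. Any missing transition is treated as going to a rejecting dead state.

start=S0; accept=S4; S0-a->S1; S0-b->S2; S1-a->S3; S1-b->S4; S2-a->S4; S2-b->S0; S3-a->S3; S3-b->S3; S4-a->S3; S4-b->S1

Run two small machines in parallel and take their product. The first has 2 states tracking the count of `b`s modulo 2; the second has 3 states tracking the count of `a`s, saturating at 2. A product state is a pair (one from each), accepting exactly when both do. Minimizing collapses redundant product states.
With 5 states:
        a   b  
>  S0   S1  S2 
   S1   S3  S4 
   S2   S4  S0 
   S3   S3  S3 
 * S4   S3  S1 
(> = start, * = accepting)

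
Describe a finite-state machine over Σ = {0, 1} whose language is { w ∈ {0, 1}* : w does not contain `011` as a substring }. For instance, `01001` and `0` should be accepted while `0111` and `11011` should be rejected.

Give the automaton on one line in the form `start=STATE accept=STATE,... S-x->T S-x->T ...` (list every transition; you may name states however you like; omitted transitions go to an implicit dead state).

This is the complement of 'contains `011`'. Use the same substring-matching states — q0 through q3 holding how much of `011` has just been matched — but flip the accepting set: everything except the trap q3 accepts.
With 4 states:
        0   1  
>* q0   q1  q0 
 * q1   q1  q2 
 * q2   q1  q3 
   q3   q3  q3 
(> = start, * = accepting)

start=q0 accept=q0,q1,q2 q0-0->q1 q0-1->q0 q1-0->q1 q1-1->q2 q2-0->q1 q2-1->q3 q3-0->q3 q3-1->q3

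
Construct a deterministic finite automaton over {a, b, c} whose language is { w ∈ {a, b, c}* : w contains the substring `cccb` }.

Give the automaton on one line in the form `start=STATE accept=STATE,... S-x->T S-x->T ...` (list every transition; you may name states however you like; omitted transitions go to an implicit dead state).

start=s0 accept=s4 s0-a->s0 s0-b->s0 s0-c->s1 s1-a->s0 s1-b->s0 s1-c->s2 s2-a->s0 s2-b->s0 s2-c->s3 s3-a->s0 s3-b->s4 s3-c->s3 s4-a->s4 s4-b->s4 s4-c->s4

Track how much of `cccb` has been matched so far: state s0 is no progress, s4 is the absorbing accept state reached once `cccb` has occurred. Intermediate states record partial matches; on a mismatch, fall back to the longest reusable overlap.
        a   b   c  
>  s0   s0  s0  s1 
   s1   s0  s0  s2 
   s2   s0  s0  s3 
   s3   s0  s4  s3 
 * s4   s4  s4  s4 
(> = start, * = accepting)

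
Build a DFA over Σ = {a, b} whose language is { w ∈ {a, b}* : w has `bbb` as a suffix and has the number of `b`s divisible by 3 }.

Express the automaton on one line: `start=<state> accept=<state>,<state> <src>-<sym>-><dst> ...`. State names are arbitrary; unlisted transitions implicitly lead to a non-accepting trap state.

start=S0 accept=S5 S0-a->S0 S0-b->S1 S1-a->S2 S1-b->S3 S2-a->S2 S2-b->S4 S3-a->S4 S3-b->S5 S4-a->S4 S4-b->S0 S5-a->S0 S5-b->S1

Run two small machines in parallel and take their product. The first has 4 states tracking how much of the suffix `bbb` has currently been matched; the second has 3 states tracking the count of `b`s modulo 3. A product state is a pair (one from each), accepting exactly when both do. Minimizing collapses redundant product states.
        a   b  
>  S0   S0  S1 
   S1   S2  S3 
   S2   S2  S4 
   S3   S4  S5 
   S4   S4  S0 
 * S5   S0  S1 
(> = start, * = accepting)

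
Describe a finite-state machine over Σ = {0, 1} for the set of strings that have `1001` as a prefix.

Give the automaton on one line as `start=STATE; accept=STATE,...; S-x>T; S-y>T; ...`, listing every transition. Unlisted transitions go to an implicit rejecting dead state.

Walk along `1001` while the input agrees: from S0 take `1` to S1, and so on. Any deviation drops to the rejecting sink S5. Once S4 is reached the prefix is confirmed and every continuation is accepted.
With 6 states:
        0   1  
>  S0   S5  S1 
   S1   S2  S5 
   S2   S3  S5 
   S3   S5  S4 
 * S4   S4  S4 
   S5   S5  S5 
(> = start, * = accepting)

start=S0; accept=S4; S0-0>S5; S0-1>S1; S1-0>S2; S1-1>S5; S2-0>S3; S2-1>S5; S3-0>S5; S3-1>S4; S4-0>S4; S4-1>S4; S5-0>S5; S5-1>S5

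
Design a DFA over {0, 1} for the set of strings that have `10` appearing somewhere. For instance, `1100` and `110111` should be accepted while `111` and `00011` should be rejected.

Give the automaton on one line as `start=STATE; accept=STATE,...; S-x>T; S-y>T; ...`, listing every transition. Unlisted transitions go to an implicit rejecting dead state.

States s0..s1 record the length of the longest prefix of `10` that matches the current input suffix. Reaching s2 means `10` has been seen, and we stay there forever. Accept from s2.
A 3-state machine:
        0   1  
>  s0   s0  s1 
   s1   s2  s1 
 * s2   s2  s2 
(> = start, * = accepting)

start=s0; accept=s2; s0-0>s0; s0-1>s1; s1-0>s2; s1-1>s1; s2-0>s2; s2-1>s2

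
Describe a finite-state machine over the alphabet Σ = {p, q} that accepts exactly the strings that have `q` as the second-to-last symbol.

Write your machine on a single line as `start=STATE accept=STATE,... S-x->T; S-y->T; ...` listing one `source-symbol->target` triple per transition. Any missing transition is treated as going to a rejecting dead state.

start=s0; accept=s5,s6; s0-p->s1; s0-q->s2; s1-p->s3; s1-q->s4; s2-p->s5; s2-q->s6; s3-p->s3; s3-q->s4; s4-p->s5; s4-q->s6; s5-p->s3; s5-q->s4; s6-p->s5; s6-q->s6

A DFA must remember the last 2 symbols (since which symbol is second-to-last isn't known until the input ends). Use one state per possible window of the last ≤2 symbols; accept from those whose window starts with `q`.
A 7-state machine:
        p   q  
>  s0   s1  s2 
   s1   s3  s4 
   s2   s5  s6 
   s3   s3  s4 
   s4   s5  s6 
 * s5   s3  s4 
 * s6   s5  s6 
(> = start, * = accepting)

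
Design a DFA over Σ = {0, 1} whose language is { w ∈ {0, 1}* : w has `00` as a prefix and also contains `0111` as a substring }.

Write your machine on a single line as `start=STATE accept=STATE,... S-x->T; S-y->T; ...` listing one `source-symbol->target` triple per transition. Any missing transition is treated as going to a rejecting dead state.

start=s0; accept=s10; s0-0->s1; s0-1->s2; s1-0->s3; s1-1->s4; s2-0->s5; s2-1->s2; s3-0->s3; s3-1->s6; s4-0->s5; s4-1->s7; s5-0->s5; s5-1->s4; s6-0->s3; s6-1->s8; s7-0->s5; s7-1->s9; s8-0->s3; s8-1->s10; s9-0->s9; s9-1->s9; s10-0->s10; s10-1->s10

Build one automaton per condition and run them in lockstep. The first has 4 states tracking whether the input so far still matches the prefix `00`; the second has 5 states tracking whether and how much of `0111` has been seen. A product state is a pair (one from each), accepting exactly when both do.
          0    1  
>  s0     s1   s2 
   s1     s3   s4 
   s2     s5   s2 
   s3     s3   s6 
   s4     s5   s7 
   s5     s5   s4 
   s6     s3   s8 
   s7     s5   s9 
   s8     s3  s10 
   s9     s9   s9 
 * s10   s10  s10 
(> = start, * = accepting)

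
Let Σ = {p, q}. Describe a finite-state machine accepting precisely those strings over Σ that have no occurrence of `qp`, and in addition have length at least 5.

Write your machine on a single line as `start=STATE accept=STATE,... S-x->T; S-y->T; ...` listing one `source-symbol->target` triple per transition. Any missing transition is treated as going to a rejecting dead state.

Build one automaton per condition and run them in lockstep. One (3 states) tracks partial matches of the forbidden pattern `qp`; the other (7 states) tracks the input length, saturating at 6. Each combined state is a pair, one component from each; accept when both components accept.
18 states suffice.
          p    q  
>  S0     S1   S2 
   S1     S3   S4 
   S2     S5   S4 
   S3     S6   S7 
   S4     S8   S7 
   S5     S8   S8 
   S6     S9  S10 
   S7    S11  S10 
   S8    S11  S11 
   S9    S12  S13 
   S10   S14  S13 
   S11   S14  S14 
 * S12   S15  S16 
 * S13   S17  S16 
   S14   S17  S17 
 * S15   S15  S16 
 * S16   S17  S16 
   S17   S17  S17 
(> = start, * = accepting)

start=S0; accept=S12,S13,S15,S16; S0-p->S1; S0-q->S2; S1-p->S3; S1-q->S4; S2-p->S5; S2-q->S4; S3-p->S6; S3-q->S7; S4-p->S8; S4-q->S7; S5-p->S8; S5-q->S8; S6-p->S9; S6-q->S10; S7-p->S11; S7-q->S10; S8-p->S11; S8-q->S11; S9-p->S12; S9-q->S13; S10-p->S14; S10-q->S13; S11-p->S14; S11-q->S14; S12-p->S15; S12-q->S16; S13-p->S17; S13-q->S16; S14-p->S17; S14-q->S17; S15-p->S15; S15-q->S16; S16-p->S17; S16-q->S16; S17-p->S17; S17-q->S17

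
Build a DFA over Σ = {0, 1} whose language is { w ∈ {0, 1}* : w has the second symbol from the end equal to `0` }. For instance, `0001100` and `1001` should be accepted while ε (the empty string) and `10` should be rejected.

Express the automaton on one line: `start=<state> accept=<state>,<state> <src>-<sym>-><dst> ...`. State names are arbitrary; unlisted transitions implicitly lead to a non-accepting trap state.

Because acceptance depends on a position counted from the end, the machine has to buffer the most recent 2 symbols. Make each state the string of the last up-to-2 symbols read; on input `x` shift the window left and append `x`. Accept when the buffered window has length 2 and begins with `0`.
With 7 states:
        0   1  
>  s0   s1  s2 
   s1   s3  s4 
   s2   s5  s6 
 * s3   s3  s4 
 * s4   s5  s6 
   s5   s3  s4 
   s6   s5  s6 
(> = start, * = accepting)

start=s0 accept=s3,s4 s0-0->s1 s0-1->s2 s1-0->s3 s1-1->s4 s2-0->s5 s2-1->s6 s3-0->s3 s3-1->s4 s4-0->s5 s4-1->s6 s5-0->s3 s5-1->s4 s6-0->s5 s6-1->s6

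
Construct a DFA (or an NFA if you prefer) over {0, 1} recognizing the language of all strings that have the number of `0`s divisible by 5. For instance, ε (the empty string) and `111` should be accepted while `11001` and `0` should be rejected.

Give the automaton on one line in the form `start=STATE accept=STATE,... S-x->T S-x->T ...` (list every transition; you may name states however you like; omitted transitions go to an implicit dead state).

start=s0 accept=s0 s0-0->s1 s0-1->s0 s1-0->s2 s1-1->s1 s2-0->s3 s2-1->s2 s3-0->s4 s3-1->s3 s4-0->s0 s4-1->s4

The only thing that matters is how many `0`s have appeared, reduced mod 5. Use one state per residue: s0 for 0, …, s4 for 4. Reading `0` moves to the next residue; anything else stays put. s0 is accepting.
        0   1  
>* s0   s1  s0 
   s1   s2  s1 
   s2   s3  s2 
   s3   s4  s3 
   s4   s0  s4 
(> = start, * = accepting)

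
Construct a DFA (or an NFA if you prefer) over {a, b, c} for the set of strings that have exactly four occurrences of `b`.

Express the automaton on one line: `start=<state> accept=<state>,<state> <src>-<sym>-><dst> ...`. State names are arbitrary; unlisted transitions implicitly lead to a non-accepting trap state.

start=s0 accept=s4 s0-a->s0 s0-b->s1 s0-c->s0 s1-a->s1 s1-b->s2 s1-c->s1 s2-a->s2 s2-b->s3 s2-c->s2 s3-a->s3 s3-b->s4 s3-c->s3 s4-a->s4 s4-b->s5 s4-c->s4 s5-a->s5 s5-b->s5 s5-c->s5

Only the number of `b`s matters, and only up to 5. Make a chain s0 → s1 → s2 → s3 → s4 → s5 advanced by each `b` (with s5 absorbing); every other symbol self-loops. The accepting set is {s4}.
        a   b   c  
>  s0   s0  s1  s0 
   s1   s1  s2  s1 
   s2   s2  s3  s2 
   s3   s3  s4  s3 
 * s4   s4  s5  s4 
   s5   s5  s5  s5 
(> = start, * = accepting)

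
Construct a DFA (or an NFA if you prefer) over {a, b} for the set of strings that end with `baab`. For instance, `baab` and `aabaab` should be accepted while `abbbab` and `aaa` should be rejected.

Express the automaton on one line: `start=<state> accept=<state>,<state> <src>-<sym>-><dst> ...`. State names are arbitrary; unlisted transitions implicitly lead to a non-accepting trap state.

Let each state record the length of the longest suffix of the input read so far that is also a prefix of `baab`. s1 means the last symbol is `b`; s2 means the last 2 symbols are `ba`; s3 means the last 3 symbols are `baa`; s4 means the last 4 symbols are `baab`. Accept only at s4, where the string currently ends in `baab`.
        a   b  
>  s0   s0  s1 
   s1   s2  s1 
   s2   s3  s1 
   s3   s0  s4 
 * s4   s2  s1 
(> = start, * = accepting)

start=s0 accept=s4 s0-a->s0 s0-b->s1 s1-a->s2 s1-b->s1 s2-a->s3 s2-b->s1 s3-a->s0 s3-b->s4 s4-a->s2 s4-b->s1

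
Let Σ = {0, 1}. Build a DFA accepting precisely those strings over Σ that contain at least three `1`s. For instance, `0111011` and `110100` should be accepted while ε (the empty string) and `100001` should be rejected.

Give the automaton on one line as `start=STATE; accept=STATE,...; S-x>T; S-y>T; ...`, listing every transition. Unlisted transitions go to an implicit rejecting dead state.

Only the number of `1`s matters, and only up to 4. Make a chain A → B → C → D → E advanced by each `1` (with E absorbing); every other symbol self-loops. The accepting set is {D, E}.
With 5 states:
       0  1 
>  A   A  B 
   B   B  C 
   C   C  D 
 * D   D  E 
 * E   E  E 
(> = start, * = accepting)

start=A; accept=D,E; A-0>A; A-1>B; B-0>B; B-1>C; C-0>C; C-1>D; D-0>D; D-1>E; E-0>E; E-1>E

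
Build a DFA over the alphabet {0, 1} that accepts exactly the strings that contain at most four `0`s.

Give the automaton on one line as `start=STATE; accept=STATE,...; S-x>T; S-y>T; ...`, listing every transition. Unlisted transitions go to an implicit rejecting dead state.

Count `0`s, saturating at 5: states A through E mean 0 through 4 `0`s seen; F means more than 4. Each `0` increments (capped at F); other symbols loop. Accept from {A, B, C, D, E}.
With 6 states:
       0  1 
>* A   B  A 
 * B   C  B 
 * C   D  C 
 * D   E  D 
 * E   F  E 
   F   F  F 
(> = start, * = accepting)

start=A; accept=A,B,C,D,E; A-0>B; A-1>A; B-0>C; B-1>B; C-0>D; C-1>C; D-0>E; D-1>D; E-0>F; E-1>E; F-0>F; F-1>F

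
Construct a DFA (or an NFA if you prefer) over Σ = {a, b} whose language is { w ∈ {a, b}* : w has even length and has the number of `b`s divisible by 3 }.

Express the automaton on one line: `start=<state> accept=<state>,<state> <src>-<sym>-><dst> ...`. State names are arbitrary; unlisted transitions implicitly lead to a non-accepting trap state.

start=s0 accept=s0 s0-a->s1 s0-b->s2 s1-a->s0 s1-b->s3 s2-a->s3 s2-b->s4 s3-a->s2 s3-b->s5 s4-a->s5 s4-b->s1 s5-a->s4 s5-b->s0

Handle the two conditions separately and then intersect. The first has 2 states tracking the input length modulo 2; the second has 3 states tracking the count of `b`s modulo 3. A product state is a pair (one from each), accepting exactly when both do.
With 6 states:
        a   b  
>* s0   s1  s2 
   s1   s0  s3 
   s2   s3  s4 
   s3   s2  s5 
   s4   s5  s1 
   s5   s4  s0 
(> = start, * = accepting)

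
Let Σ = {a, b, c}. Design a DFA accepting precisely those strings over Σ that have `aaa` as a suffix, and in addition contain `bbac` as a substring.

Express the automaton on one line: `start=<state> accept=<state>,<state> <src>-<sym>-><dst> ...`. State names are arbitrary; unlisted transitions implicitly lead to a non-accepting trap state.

Handle the two conditions separately and then intersect. The first has 4 states tracking how much of the suffix `aaa` has currently been matched; the second has 5 states tracking whether and how much of `bbac` has been seen. A product state is a pair (one from each), accepting exactly when both do.
With 11 states:
          a    b    c  
>  q0     q1   q2   q0 
   q1     q3   q2   q0 
   q2     q1   q4   q0 
   q3     q5   q2   q0 
   q4     q6   q4   q0 
   q5     q5   q2   q0 
   q6     q3   q2   q7 
   q7     q8   q7   q7 
   q8     q9   q7   q7 
   q9    q10   q7   q7 
 * q10   q10   q7   q7 
(> = start, * = accepting)

start=q0 accept=q10 q0-a->q1 q0-b->q2 q0-c->q0 q1-a->q3 q1-b->q2 q1-c->q0 q2-a->q1 q2-b->q4 q2-c->q0 q3-a->q5 q3-b->q2 q3-c->q0 q4-a->q6 q4-b->q4 q4-c->q0 q5-a->q5 q5-b->q2 q5-c->q0 q6-a->q3 q6-b->q2 q6-c->q7 q7-a->q8 q7-b->q7 q7-c->q7 q8-a->q9 q8-b->q7 q8-c->q7 q9-a->q10 q9-b->q7 q9-c->q7 q10-a->q10 q10-b->q7 q10-c->q7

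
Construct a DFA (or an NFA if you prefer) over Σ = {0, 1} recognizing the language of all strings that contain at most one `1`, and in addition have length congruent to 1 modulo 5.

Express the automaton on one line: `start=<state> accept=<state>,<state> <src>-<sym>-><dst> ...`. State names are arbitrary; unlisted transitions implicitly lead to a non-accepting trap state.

Build one automaton per condition and run them in lockstep. The first has 3 states tracking the count of `1`s, saturating at 2; the second has 5 states tracking the input length modulo 5. A product state is a pair (one from each), accepting exactly when both do. Equivalent product states are then merged.
          0    1  
>  q0     q1   q2 
 * q1     q3   q4 
 * q2     q4   q5 
   q3     q6   q7 
   q4     q7   q5 
   q5     q5   q5 
   q6     q8   q9 
   q7     q9   q5 
   q8     q0  q10 
   q9    q10   q5 
   q10    q2   q5 
(> = start, * = accepting)

start=q0 accept=q1,q2 q0-0->q1 q0-1->q2 q1-0->q3 q1-1->q4 q2-0->q4 q2-1->q5 q3-0->q6 q3-1->q7 q4-0->q7 q4-1->q5 q5-0->q5 q5-1->q5 q6-0->q8 q6-1->q9 q7-0->q9 q7-1->q5 q8-0->q0 q8-1->q10 q9-0->q10 q9-1->q5 q10-0->q2 q10-1->q5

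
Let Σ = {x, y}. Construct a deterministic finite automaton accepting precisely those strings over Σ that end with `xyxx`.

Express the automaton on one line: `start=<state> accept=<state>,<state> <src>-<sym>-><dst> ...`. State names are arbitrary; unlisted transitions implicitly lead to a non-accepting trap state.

start=q0 accept=q4 q0-x->q1 q0-y->q0 q1-x->q1 q1-y->q2 q2-x->q3 q2-y->q0 q3-x->q4 q3-y->q2 q4-x->q1 q4-y->q2

Remember how much of `xyxx` the current input suffix matches. State q0 means no match yet; q1 means the last symbol is `x`; q2 means the last 2 symbols are `xy`; q3 means the last 3 symbols are `xyx`; q4 means the last 4 symbols are `xyxx`. Only q4 accepts. On a mismatch, fall back to the longest proper suffix that is still a prefix of `xyxx`.
A 5-state machine:
        x   y  
>  q0   q1  q0 
   q1   q1  q2 
   q2   q3  q0 
   q3   q4  q2 
 * q4   q1  q2 
(> = start, * = accepting)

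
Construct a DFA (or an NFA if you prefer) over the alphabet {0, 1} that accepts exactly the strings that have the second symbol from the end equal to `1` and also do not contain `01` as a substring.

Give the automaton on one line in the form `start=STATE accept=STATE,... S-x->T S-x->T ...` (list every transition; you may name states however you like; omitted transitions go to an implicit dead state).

start=s0 accept=s3,s4 s0-0->s1 s0-1->s2 s1-0->s1 s1-1->s1 s2-0->s3 s2-1->s4 s3-0->s1 s3-1->s1 s4-0->s3 s4-1->s4

Handle the two conditions separately and then intersect. The first has 7 states tracking the last 2 symbols read; the second has 3 states tracking partial matches of the forbidden pattern `01`. A product state is a pair (one from each), accepting exactly when both do. Minimizing collapses redundant product states.
A 5-state machine:
        0   1  
>  s0   s1  s2 
   s1   s1  s1 
   s2   s3  s4 
 * s3   s1  s1 
 * s4   s3  s4 
(> = start, * = accepting)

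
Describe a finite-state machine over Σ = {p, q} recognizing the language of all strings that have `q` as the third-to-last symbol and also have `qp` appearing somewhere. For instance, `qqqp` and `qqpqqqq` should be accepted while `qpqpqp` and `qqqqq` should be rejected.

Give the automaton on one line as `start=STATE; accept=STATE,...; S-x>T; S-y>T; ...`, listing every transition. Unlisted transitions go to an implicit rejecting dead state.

Handle the two conditions separately and then intersect. One (15 states) tracks the last 3 symbols read; the other (3 states) tracks whether and how much of `qp` has been seen. Each combined state is a pair, one component from each; accept when both components accept. After merging equivalent states the machine shrinks.
With 11 states:
       p  q 
>  A   A  B 
   B   C  D 
   C   E  F 
   D   G  D 
 * E   H  I 
 * F   C  J 
 * G   E  F 
   H   H  I 
   I   C  J 
   J   G  K 
 * K   G  K 
(> = start, * = accepting)

start=A; accept=E,F,G,K; A-p>A; A-q>B; B-p>C; B-q>D; C-p>E; C-q>F; D-p>G; D-q>D; E-p>H; E-q>I; F-p>C; F-q>J; G-p>E; G-q>F; H-p>H; H-q>I; I-p>C; I-q>J; J-p>G; J-q>K; K-p>G; K-q>K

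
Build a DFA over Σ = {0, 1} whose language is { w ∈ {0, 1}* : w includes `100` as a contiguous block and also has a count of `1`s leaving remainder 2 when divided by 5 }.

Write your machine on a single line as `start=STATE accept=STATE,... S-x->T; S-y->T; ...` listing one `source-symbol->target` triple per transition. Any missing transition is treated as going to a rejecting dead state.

start=A; accept=H; A-0->A; A-1->B; B-0->C; B-1->D; C-0->E; C-1->D; D-0->F; D-1->G; E-0->E; E-1->H; F-0->H; F-1->G; G-0->I; G-1->J; H-0->H; H-1->K; I-0->K; I-1->J; J-0->L; J-1->M; K-0->K; K-1->N; L-0->N; L-1->M; M-0->O; M-1->B; N-0->N; N-1->P; O-0->P; O-1->B; P-0->P; P-1->E

Run two small machines in parallel and take their product. One (4 states) tracks whether and how much of `100` has been seen; the other (5 states) tracks the count of `1`s modulo 5. Each combined state is a pair, one component from each; accept when both components accept.
16 states suffice.
       0  1 
>  A   A  B 
   B   C  D 
   C   E  D 
   D   F  G 
   E   E  H 
   F   H  G 
   G   I  J 
 * H   H  K 
   I   K  J 
   J   L  M 
   K   K  N 
   L   N  M 
   M   O  B 
   N   N  P 
   O   P  B 
   P   P  E 
(> = start, * = accepting)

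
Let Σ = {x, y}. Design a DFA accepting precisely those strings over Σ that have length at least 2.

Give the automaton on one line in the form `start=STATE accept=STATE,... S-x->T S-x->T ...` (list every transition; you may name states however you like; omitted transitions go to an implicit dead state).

Count input length up to 3: every symbol moves from q0 toward q3, which means 'more than 2' and absorbs. Accept from {q2, q3}.
        x   y  
>  q0   q1  q1 
   q1   q2  q2 
 * q2   q3  q3 
 * q3   q3  q3 
(> = start, * = accepting)

start=q0 accept=q2,q3 q0-x->q1 q0-y->q1 q1-x->q2 q1-y->q2 q2-x->q3 q2-y->q3 q3-x->q3 q3-y->q3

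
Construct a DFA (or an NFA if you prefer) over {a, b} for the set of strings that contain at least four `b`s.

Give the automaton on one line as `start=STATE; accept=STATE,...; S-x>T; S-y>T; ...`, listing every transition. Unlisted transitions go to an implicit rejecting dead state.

Only the number of `b`s matters, and only up to 5. Make a chain q0 → q1 → q2 → q3 → q4 → q5 advanced by each `b` (with q5 absorbing); every other symbol self-loops. The accepting set is {q4, q5}.
With 6 states:
        a   b  
>  q0   q0  q1 
   q1   q1  q2 
   q2   q2  q3 
   q3   q3  q4 
 * q4   q4  q5 
 * q5   q5  q5 
(> = start, * = accepting)

start=q0; accept=q4,q5; q0-a>q0; q0-b>q1; q1-a>q1; q1-b>q2; q2-a>q2; q2-b>q3; q3-a>q3; q3-b>q4; q4-a>q4; q4-b>q5; q5-a>q5; q5-b>q5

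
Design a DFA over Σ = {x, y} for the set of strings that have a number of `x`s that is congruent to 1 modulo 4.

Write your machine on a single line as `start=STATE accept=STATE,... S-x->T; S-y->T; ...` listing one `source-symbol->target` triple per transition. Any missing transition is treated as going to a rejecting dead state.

start=q0; accept=q1; q0-x->q1; q0-y->q0; q1-x->q2; q1-y->q1; q2-x->q3; q2-y->q2; q3-x->q0; q3-y->q3

The only thing that matters is how many `x`s have appeared, reduced mod 4. Use one state per residue: q0 for 0, …, q3 for 3. Reading `x` moves to the next residue; anything else stays put. q1 is accepting.
4 states suffice.
        x   y  
>  q0   q1  q0 
 * q1   q2  q1 
   q2   q3  q2 
   q3   q0  q3 
(> = start, * = accepting)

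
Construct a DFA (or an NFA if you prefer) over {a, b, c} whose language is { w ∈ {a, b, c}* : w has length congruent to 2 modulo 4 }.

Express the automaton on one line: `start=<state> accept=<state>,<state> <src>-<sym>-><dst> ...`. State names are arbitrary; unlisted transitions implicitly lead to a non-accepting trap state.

Count input length modulo 4: every symbol advances one step around the cycle q0 → q1 → q2 → q3 → q0. Accept at q2.
A 4-state machine:
        a   b   c  
>  q0   q1  q1  q1 
   q1   q2  q2  q2 
 * q2   q3  q3  q3 
   q3   q0  q0  q0 
(> = start, * = accepting)

start=q0 accept=q2 q0-a->q1 q0-b->q1 q0-c->q1 q1-a->q2 q1-b->q2 q1-c->q2 q2-a->q3 q2-b->q3 q2-c->q3 q3-a->q0 q3-b->q0 q3-c->q0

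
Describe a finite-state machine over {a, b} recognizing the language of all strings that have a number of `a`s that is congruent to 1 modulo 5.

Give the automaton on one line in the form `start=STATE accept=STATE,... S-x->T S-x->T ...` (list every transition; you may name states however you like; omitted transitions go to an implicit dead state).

start=s0 accept=s1 s0-a->s1 s0-b->s0 s1-a->s2 s1-b->s1 s2-a->s3 s2-b->s2 s3-a->s4 s3-b->s3 s4-a->s0 s4-b->s4

Keep the running count of `a`s modulo 5: each `a` advances along the cycle s0 → s1 → s2 → s3 → s4 → s0 while other symbols loop. Accept at s1.
A 5-state machine:
        a   b  
>  s0   s1  s0 
 * s1   s2  s1 
   s2   s3  s2 
   s3   s4  s3 
   s4   s0  s4 
(> = start, * = accepting)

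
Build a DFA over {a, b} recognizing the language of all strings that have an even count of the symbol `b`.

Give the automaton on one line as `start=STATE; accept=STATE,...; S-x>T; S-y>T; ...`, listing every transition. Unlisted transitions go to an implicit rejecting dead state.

The only thing that matters is how many `b`s have appeared, reduced mod 2. Use one state per residue: S0 for 0, …, S1 for 1. Reading `b` moves to the next residue; anything else stays put. S0 is accepting.
2 states suffice.
        a   b  
>* S0   S0  S1 
   S1   S1  S0 
(> = start, * = accepting)

start=S0; accept=S0; S0-a>S0; S0-b>S1; S1-a>S1; S1-b>S0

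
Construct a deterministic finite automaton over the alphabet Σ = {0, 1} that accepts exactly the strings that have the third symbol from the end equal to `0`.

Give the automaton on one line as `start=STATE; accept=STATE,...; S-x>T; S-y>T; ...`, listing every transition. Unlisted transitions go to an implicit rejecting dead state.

start=A; accept=H,I,J,K; A-0>B; A-1>C; B-0>D; B-1>E; C-0>F; C-1>G; D-0>H; D-1>I; E-0>J; E-1>K; F-0>L; F-1>M; G-0>N; G-1>O; H-0>H; H-1>I; I-0>J; I-1>K; J-0>L; J-1>M; K-0>N; K-1>O; L-0>H; L-1>I; M-0>J; M-1>K; N-0>L; N-1>M; O-0>N; O-1>O

A DFA must remember the last 3 symbols (since which symbol is third-to-last isn't known until the input ends). Use one state per possible window of the last ≤3 symbols; accept from those whose window starts with `0`.
15 states suffice.
       0  1 
>  A   B  C 
   B   D  E 
   C   F  G 
   D   H  I 
   E   J  K 
   F   L  M 
   G   N  O 
 * H   H  I 
 * I   J  K 
 * J   L  M 
 * K   N  O 
   L   H  I 
   M   J  K 
   N   L  M 
   O   N  O 
(> = start, * = accepting)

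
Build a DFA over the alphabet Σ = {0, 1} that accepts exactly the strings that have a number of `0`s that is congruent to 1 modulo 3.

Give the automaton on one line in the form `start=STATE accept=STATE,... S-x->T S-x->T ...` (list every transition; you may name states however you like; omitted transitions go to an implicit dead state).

start=q0 accept=q1 q0-0->q1 q0-1->q0 q1-0->q2 q1-1->q1 q2-0->q0 q2-1->q2

The only thing that matters is how many `0`s have appeared, reduced mod 3. Use one state per residue: q0 for 0, …, q2 for 2. Reading `0` moves to the next residue; anything else stays put. q1 is accepting.
With 3 states:
        0   1  
>  q0   q1  q0 
 * q1   q2  q1 
   q2   q0  q2 
(> = start, * = accepting)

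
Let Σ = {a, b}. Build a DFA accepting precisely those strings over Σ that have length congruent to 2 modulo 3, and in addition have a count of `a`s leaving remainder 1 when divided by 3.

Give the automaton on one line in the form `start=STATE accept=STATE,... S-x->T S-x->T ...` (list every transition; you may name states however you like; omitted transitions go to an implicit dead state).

start=q0 accept=q4 q0-a->q1 q0-b->q2 q1-a->q3 q1-b->q4 q2-a->q4 q2-b->q5 q3-a->q0 q3-b->q6 q4-a->q6 q4-b->q7 q5-a->q7 q5-b->q0 q6-a->q2 q6-b->q8 q7-a->q8 q7-b->q1 q8-a->q5 q8-b->q3

Handle the two conditions separately and then intersect. The first has 3 states tracking the input length modulo 3; the second has 3 states tracking the count of `a`s modulo 3. A product state is a pair (one from each), accepting exactly when both do.
9 states suffice.
        a   b  
>  q0   q1  q2 
   q1   q3  q4 
   q2   q4  q5 
   q3   q0  q6 
 * q4   q6  q7 
   q5   q7  q0 
   q6   q2  q8 
   q7   q8  q1 
   q8   q5  q3 
(> = start, * = accepting)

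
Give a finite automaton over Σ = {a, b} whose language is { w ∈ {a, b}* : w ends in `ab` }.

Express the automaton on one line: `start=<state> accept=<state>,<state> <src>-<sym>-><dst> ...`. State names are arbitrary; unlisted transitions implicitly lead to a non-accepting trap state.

start=q0 accept=q2 q0-a->q1 q0-b->q0 q1-a->q1 q1-b->q2 q2-a->q1 q2-b->q0

Let each state record the length of the longest suffix of the input read so far that is also a prefix of `ab`. q1 means the last symbol is `a`; q2 means the last 2 symbols are `ab`. Accept only at q2, where the string currently ends in `ab`.
A 3-state machine:
        a   b  
>  q0   q1  q0 
   q1   q1  q2 
 * q2   q1  q0 
(> = start, * = accepting)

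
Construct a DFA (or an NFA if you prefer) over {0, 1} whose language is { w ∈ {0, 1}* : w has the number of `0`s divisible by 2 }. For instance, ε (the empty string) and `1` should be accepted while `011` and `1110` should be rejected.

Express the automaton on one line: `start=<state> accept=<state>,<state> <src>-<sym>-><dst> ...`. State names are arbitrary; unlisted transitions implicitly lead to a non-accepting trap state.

The only thing that matters is how many `0`s have appeared, reduced mod 2. Use one state per residue: q0 for 0, …, q1 for 1. Reading `0` moves to the next residue; anything else stays put. q0 is accepting.
With 2 states:
        0   1  
>* q0   q1  q0 
   q1   q0  q1 
(> = start, * = accepting)

start=q0 accept=q0 q0-0->q1 q0-1->q0 q1-0->q0 q1-1->q1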